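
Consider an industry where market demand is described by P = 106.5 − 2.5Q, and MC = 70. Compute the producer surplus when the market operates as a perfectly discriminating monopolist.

PS = 266.45

Under first-degree price discrimination the firm charges each unit its demand price and produces up to where P = MC, i.e. Q = 14.6. Consumer surplus is zero; producer surplus equals total surplus.
PS = ½·(106.5 − 70)·14.6 = 266.45.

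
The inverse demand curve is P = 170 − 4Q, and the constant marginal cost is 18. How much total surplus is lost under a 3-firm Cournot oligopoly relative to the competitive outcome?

DWL = 180.5

Under competition P = MC = 18, so Q = (170 − 18)/4 = 38.
In a 3-firm Cournot equilibrium, symmetry and the first-order condition give q = (170 − 18)/(16) = 9.5. So Q = 28.5 and P = 56.
DWL is the triangle between Q = 28.5 and Q = 38: ½·(38 − 28.5)·(56 − 18) = 180.5.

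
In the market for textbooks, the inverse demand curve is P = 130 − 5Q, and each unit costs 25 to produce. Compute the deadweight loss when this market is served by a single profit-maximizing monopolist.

DWL = 275.625

Perfect competition: P = MC = 25, so 130 − 5Q = 25 and Q = 21.
The monopolist equates marginal revenue to marginal cost: 130 − 10Q = 25, so Q = 10.5. From demand, P = 77.5.
DWL is the triangle between Q = 10.5 and Q = 21: ½·(21 − 10.5)·(77.5 − 25) = 275.625.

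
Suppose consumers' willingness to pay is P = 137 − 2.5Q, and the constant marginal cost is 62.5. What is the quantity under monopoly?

Q = 14.9

The monopolist equates marginal revenue to marginal cost: 137 − 5Q = 62.5, so Q = 14.9. From demand, P = 99.75.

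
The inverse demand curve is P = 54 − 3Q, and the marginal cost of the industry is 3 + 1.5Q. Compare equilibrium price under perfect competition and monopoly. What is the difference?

Under competition P = MC: 54 − 3Q = 3 + 1.5Q ⇒ Q = 34/3, P = 20.
A monopolist chooses Q where MR = MC. MR = 54 − 6Q; setting this equal to 3 + 1.5Q gives Q = 6.8 and P = 33.6.
Change in equilibrium price: 33.6 − 20 = 13.6.

P rises by 13.6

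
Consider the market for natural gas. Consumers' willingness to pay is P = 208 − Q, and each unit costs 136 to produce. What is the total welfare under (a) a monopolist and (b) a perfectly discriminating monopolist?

Monopoly: TS = 1944; Perfect PD: TS = 2592

The monopolist equates marginal revenue to marginal cost: 208 − 2Q = 136, so Q = 36. From demand, P = 172.
CS = ½·(208 − 172)·36 = 648; PS = (172 − 136)·36 = 1296; TS = 1944.
Under first-degree price discrimination the firm charges each unit its demand price and produces up to where P = MC, i.e. Q = 72. Consumer surplus is zero; producer surplus equals total surplus.
TS = 2592 (equal to competitive TS).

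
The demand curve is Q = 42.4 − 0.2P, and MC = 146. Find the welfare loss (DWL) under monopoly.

DWL = 108.9

Inverting demand: P = 212 − 5Q.
Under competition P = MC = 146, so Q = (212 − 146)/5 = 13.2.
A monopolist chooses Q where MR = MC. MR = 212 − 10Q; setting this equal to 146 gives Q = 6.6 and P = 179.
DWL is the triangle between Q = 6.6 and Q = 13.2: ½·(13.2 − 6.6)·(179 − 146) = 108.9.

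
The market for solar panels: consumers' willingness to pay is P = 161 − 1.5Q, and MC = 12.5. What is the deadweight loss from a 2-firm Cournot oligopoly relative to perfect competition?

DWL = 816.75

Perfect competition: P = MC = 12.5, so 161 − 1.5Q = 12.5 and Q = 99.
Cournot with 2 identical firms: the symmetric best-response condition is 161 − 4.5q = 12.5. Each firm produces q = 33, total output Q = 66, price P = 62.
DWL is the triangle between Q = 66 and Q = 99: ½·(99 − 66)·(62 − 12.5) = 816.75.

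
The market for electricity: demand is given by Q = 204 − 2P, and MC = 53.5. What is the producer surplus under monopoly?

Inverting demand: P = 102 − 0.5Q.
The monopolist equates marginal revenue to marginal cost: 102 − Q = 53.5, so Q = 48.5. From demand, P = 77.75.
PS = (77.75 − 53.5)·48.5 = 1176.125.

PS = 1176.125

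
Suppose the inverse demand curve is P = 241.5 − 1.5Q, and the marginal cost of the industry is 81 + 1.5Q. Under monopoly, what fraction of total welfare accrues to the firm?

PS/TS = 0.75

A monopolist chooses Q where MR = MC. MR = 241.5 − 3Q; setting this equal to 81 + 1.5Q gives Q = 107/3 and P = 188.
CS = ½·(241.5 − 188)·107/3 = 11449/12.
PS = P·Q − VC(Q) = 188·107/3 − (81·107/3 + ½·1.5·(107/3)²) = 2862.25.
Share captured = PS/TS = 2862.25/(11449/3) = 0.75.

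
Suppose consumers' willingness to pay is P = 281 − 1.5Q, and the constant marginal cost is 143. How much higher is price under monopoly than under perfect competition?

Perfect competition: P = MC = 143, so 281 − 1.5Q = 143 and Q = 92.
The monopolist equates marginal revenue to marginal cost: 281 − 3Q = 143, so Q = 46. From demand, P = 212.
Change in price: 212 − 143 = 69.

P rises by 69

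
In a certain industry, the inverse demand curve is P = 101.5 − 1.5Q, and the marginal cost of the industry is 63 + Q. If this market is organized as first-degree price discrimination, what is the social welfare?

TS = 296.45

A perfectly discriminating monopolist sells every unit with P(Q) ≥ MC(Q), so output equals the competitive quantity Q = 15.4. Each buyer pays their reservation price, so CS = 0 and the firm captures all surplus.
TS = 296.45 (equal to competitive TS).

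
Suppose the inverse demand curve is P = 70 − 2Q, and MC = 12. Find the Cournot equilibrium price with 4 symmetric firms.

With 4 symmetric Cournot firms, each firm's FOC gives 70 − 10q = 12, so q = 5.8, Q = 4·5.8 = 23.2, and P = 23.6.

P = 23.6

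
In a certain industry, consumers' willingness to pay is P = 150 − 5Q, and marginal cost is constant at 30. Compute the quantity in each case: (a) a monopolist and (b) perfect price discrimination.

Monopoly sets MR = MC: 150 − 10Q = 30 ⇒ Q = 12, P = 150 − 5·12 = 90.
Under first-degree price discrimination the firm charges each unit its demand price and produces up to where P = MC, i.e. Q = 24. Consumer surplus is zero; producer surplus equals total surplus.

Monopoly: Q = 12; Perfect PD: Q = 24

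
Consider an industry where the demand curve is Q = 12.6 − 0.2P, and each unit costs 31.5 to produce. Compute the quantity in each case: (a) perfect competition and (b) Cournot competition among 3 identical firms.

Inverting demand: P = 63 − 5Q.
Perfect competition: P = MC = 31.5, so 63 − 5Q = 31.5 and Q = 6.3.
In a 3-firm Cournot equilibrium, symmetry and the first-order condition give q = (63 − 31.5)/(20) = 1.575. So Q = 4.725 and P = 39.375.

Competition: Q = 6.3; Cournot: Q = 4.725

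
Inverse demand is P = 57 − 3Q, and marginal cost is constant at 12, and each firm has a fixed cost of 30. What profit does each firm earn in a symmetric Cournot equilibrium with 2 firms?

π_i = 45

In a 2-firm Cournot equilibrium, symmetry and the first-order condition give q = (57 − 12)/(9) = 5. So Q = 10 and P = 27.
Each firm's profit = (27 − 12)·5 − 30 = 45.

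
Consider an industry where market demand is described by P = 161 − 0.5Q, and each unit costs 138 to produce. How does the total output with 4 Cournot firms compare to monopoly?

In a 4-firm Cournot equilibrium, symmetry and the first-order condition give q = (161 − 138)/(2.5) = 9.2. So Q = 36.8 and P = 142.6.
The monopolist equates marginal revenue to marginal cost: 161 − Q = 138, so Q = 23. From demand, P = 149.5.

Cournot: Q = 36.8; Monopoly: Q = 23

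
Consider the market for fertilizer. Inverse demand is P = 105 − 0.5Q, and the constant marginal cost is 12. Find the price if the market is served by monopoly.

Monopoly sets MR = MC: 105 − Q = 12 ⇒ Q = 93, P = 105 − 0.5·93 = 58.5.

P = 58.5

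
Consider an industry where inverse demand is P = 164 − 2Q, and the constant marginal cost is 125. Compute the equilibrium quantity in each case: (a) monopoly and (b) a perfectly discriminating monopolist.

A monopolist chooses Q where MR = MC. MR = 164 − 4Q; setting this equal to 125 gives Q = 9.75 and P = 144.5.
With perfect price discrimination, output is the efficient level Q = 19.5 (where demand meets MC), but every buyer pays their willingness to pay: CS = 0 and PS = total surplus.

Monopoly: Q = 9.75; Perfect PD: Q = 19.5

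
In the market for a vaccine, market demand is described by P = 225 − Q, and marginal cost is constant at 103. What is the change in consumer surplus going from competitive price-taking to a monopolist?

Consumer surplus falls by 5581.5

Competitive firms price at marginal cost: P = 103, giving Q = 122.
CS = ½·(225 − 103)·122 = 7442.
The monopolist equates marginal revenue to marginal cost: 225 − 2Q = 103, so Q = 61. From demand, P = 164.
CS = ½·(225 − 164)·61 = 1860.5.
Change in consumer surplus: 1860.5 − 7442 = −5581.5.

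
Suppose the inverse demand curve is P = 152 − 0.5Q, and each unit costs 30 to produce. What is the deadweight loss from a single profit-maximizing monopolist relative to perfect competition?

DWL = 3721

Under competition P = MC = 30, so Q = (152 − 30)/0.5 = 244.
Monopoly sets MR = MC: 152 − Q = 30 ⇒ Q = 122, P = 152 − 0.5·122 = 91.
DWL is the triangle between Q = 122 and Q = 244: ½·(244 − 122)·(91 − 30) = 3721.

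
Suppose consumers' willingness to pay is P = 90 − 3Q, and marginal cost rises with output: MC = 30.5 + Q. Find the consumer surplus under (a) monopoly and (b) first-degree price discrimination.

Monopoly sets MR = MC: 90 − 6Q = 30.5 + Q ⇒ Q = 8.5, P = 90 − 3·8.5 = 64.5.
CS = ½·(90 − 64.5)·8.5 = 108.375.
A perfectly discriminating monopolist sells every unit with P(Q) ≥ MC(Q), so output equals the competitive quantity Q = 14.875. Each buyer pays their reservation price, so CS = 0 and the firm captures all surplus.
CS = 0.

Monopoly: CS = 108.375; Perfect PD: CS = 0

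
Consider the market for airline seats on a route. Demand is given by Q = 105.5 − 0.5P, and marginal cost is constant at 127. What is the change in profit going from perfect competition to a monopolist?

π rises by 882

Inverting demand: P = 211 − 2Q.
Under competition P = MC = 127, so Q = (211 − 127)/2 = 42.
Profit = (127 − 127)·42 = 0.
The monopolist equates marginal revenue to marginal cost: 211 − 4Q = 127, so Q = 21. From demand, P = 169.
Profit = (169 − 127)·21 = 882.
Change in profit: 882 − 0 = 882.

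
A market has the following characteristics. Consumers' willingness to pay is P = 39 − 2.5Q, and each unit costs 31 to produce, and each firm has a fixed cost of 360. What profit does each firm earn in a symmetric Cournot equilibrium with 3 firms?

π_i = −358.4

In a 3-firm Cournot equilibrium, symmetry and the first-order condition give q = (39 − 31)/(10) = 0.8. So Q = 2.4 and P = 33.
Each firm's profit = (33 − 31)·0.8 − 360 = −358.4.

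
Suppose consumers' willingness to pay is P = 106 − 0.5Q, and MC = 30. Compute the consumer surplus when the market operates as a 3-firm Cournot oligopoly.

Cournot with 3 identical firms: the symmetric best-response condition is 106 − 2q = 30. Each firm produces q = 38, total output Q = 114, price P = 49.
CS = ½·(106 − 49)·114 = 3249.

CS = 3249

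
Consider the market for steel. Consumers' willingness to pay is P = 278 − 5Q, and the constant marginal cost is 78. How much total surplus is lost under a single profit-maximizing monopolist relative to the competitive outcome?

DWL = 1000

Perfect competition: P = MC = 78, so 278 − 5Q = 78 and Q = 40.
The monopolist equates marginal revenue to marginal cost: 278 − 10Q = 78, so Q = 20. From demand, P = 178.
DWL is the triangle between Q = 20 and Q = 40: ½·(40 − 20)·(178 − 78) = 1000.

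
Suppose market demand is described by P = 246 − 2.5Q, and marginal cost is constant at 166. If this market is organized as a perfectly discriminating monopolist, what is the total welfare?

Under first-degree price discrimination the firm charges each unit its demand price and produces up to where P = MC, i.e. Q = 32. Consumer surplus is zero; producer surplus equals total surplus.
TS = 1280 (equal to competitive TS).

TS = 1280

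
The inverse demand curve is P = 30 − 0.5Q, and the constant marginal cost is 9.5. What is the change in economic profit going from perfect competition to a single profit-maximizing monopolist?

π rises by 210.125

Perfect competition: P = MC = 9.5, so 30 − 0.5Q = 9.5 and Q = 41.
Profit = (9.5 − 9.5)·41 = 0.
A monopolist chooses Q where MR = MC. MR = 30 − Q; setting this equal to 9.5 gives Q = 20.5 and P = 19.75.
Profit = (19.75 − 9.5)·20.5 = 210.125.
Change in economic profit: 210.125 − 0 = 210.125.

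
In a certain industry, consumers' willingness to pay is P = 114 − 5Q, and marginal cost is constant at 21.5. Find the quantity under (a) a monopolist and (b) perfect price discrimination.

Monopoly: Q = 9.25; Perfect PD: Q = 18.5

A monopolist chooses Q where MR = MC. MR = 114 − 10Q; setting this equal to 21.5 gives Q = 9.25 and P = 67.75.
Under first-degree price discrimination the firm charges each unit its demand price and produces up to where P = MC, i.e. Q = 18.5. Consumer surplus is zero; producer surplus equals total surplus.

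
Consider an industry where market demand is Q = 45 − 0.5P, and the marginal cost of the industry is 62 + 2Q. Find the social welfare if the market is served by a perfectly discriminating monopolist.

TS = 98

Inverting demand: P = 90 − 2Q.
With perfect price discrimination, output is the efficient level Q = 7 (where demand meets MC), but every buyer pays their willingness to pay: CS = 0 and PS = total surplus.
TS = 98 (equal to competitive TS).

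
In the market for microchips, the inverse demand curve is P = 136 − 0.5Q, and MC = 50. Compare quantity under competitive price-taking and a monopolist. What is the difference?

Competitive firms price at marginal cost: P = 50, giving Q = 172.
Monopoly sets MR = MC: 136 − Q = 50 ⇒ Q = 86, P = 136 − 0.5·86 = 93.
Change in quantity: 86 − 172 = −86.

Q falls by 86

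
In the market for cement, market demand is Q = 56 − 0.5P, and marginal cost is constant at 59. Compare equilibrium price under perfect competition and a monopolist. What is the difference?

Equilibrium price rises by 26.5

Inverting demand: P = 112 − 2Q.
Competitive firms price at marginal cost: P = 59, giving Q = 26.5.
A monopolist chooses Q where MR = MC. MR = 112 − 4Q; setting this equal to 59 gives Q = 13.25 and P = 85.5.
Change in equilibrium price: 85.5 − 59 = 26.5.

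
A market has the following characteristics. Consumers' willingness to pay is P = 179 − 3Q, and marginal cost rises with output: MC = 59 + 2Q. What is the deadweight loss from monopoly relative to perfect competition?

DWL = 202.5

Under competition P = MC: 179 − 3Q = 59 + 2Q ⇒ Q = 24, P = 107.
Monopoly sets MR = MC: 179 − 6Q = 59 + 2Q ⇒ Q = 15, P = 179 − 3·15 = 134.
CS = ½·(179 − 107)·24 = 864; PS = (107·24 − 59·24 − ½·2·24²) = 576; TS = 1440.
CS = ½·(179 − 134)·15 = 337.5; PS = (134·15 − 59·15 − ½·2·15²) = 900; TS = 1237.5.
DWL = 1440 − 1237.5 = 202.5.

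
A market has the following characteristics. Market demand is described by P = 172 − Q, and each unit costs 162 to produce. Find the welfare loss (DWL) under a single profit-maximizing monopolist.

DWL = 12.5

Competitive firms price at marginal cost: P = 162, giving Q = 10.
A monopolist chooses Q where MR = MC. MR = 172 − 2Q; setting this equal to 162 gives Q = 5 and P = 167.
DWL is the triangle between Q = 5 and Q = 10: ½·(10 − 5)·(167 − 162) = 12.5.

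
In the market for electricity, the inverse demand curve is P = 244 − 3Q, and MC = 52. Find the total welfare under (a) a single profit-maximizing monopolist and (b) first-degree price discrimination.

Monopoly sets MR = MC: 244 − 6Q = 52 ⇒ Q = 32, P = 244 − 3·32 = 148.
CS = ½·(244 − 148)·32 = 1536; PS = (148 − 52)·32 = 3072; TS = 4608.
Under first-degree price discrimination the firm charges each unit its demand price and produces up to where P = MC, i.e. Q = 64. Consumer surplus is zero; producer surplus equals total surplus.
TS = 6144 (equal to competitive TS).

Monopoly: TS = 4608; Perfect PD: TS = 6144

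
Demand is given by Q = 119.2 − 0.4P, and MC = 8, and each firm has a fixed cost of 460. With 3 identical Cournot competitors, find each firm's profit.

Inverting demand: P = 298 − 2.5Q.
In a 3-firm Cournot equilibrium, symmetry and the first-order condition give q = (298 − 8)/(10) = 29. So Q = 87 and P = 80.5.
Each firm's profit = (80.5 − 8)·29 − 460 = 1642.5.

π_i = 1642.5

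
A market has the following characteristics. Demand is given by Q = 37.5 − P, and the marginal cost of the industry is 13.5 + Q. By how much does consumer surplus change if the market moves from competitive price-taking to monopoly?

Inverting demand: P = 37.5 − Q.
Under competition P = MC: 37.5 − Q = 13.5 + Q ⇒ Q = 12, P = 25.5.
CS = ½·(37.5 − 25.5)·12 = 72.
A monopolist chooses Q where MR = MC. MR = 37.5 − 2Q; setting this equal to 13.5 + Q gives Q = 8 and P = 29.5.
CS = ½·(37.5 − 29.5)·8 = 32.
Change in consumer surplus: 32 − 72 = −40.

CS falls by 40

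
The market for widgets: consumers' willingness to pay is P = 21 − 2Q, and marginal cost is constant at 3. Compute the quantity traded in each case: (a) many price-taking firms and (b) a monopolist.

Competition: Q = 9; Monopoly: Q = 4.5

Competitive firms price at marginal cost: P = 3, giving Q = 9.
The monopolist equates marginal revenue to marginal cost: 21 − 4Q = 3, so Q = 4.5. From demand, P = 12.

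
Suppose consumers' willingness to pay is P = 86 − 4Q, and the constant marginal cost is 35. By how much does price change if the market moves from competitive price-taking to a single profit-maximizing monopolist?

Price rises by 25.5

Competitive firms price at marginal cost: P = 35, giving Q = 12.75.
The monopolist equates marginal revenue to marginal cost: 86 − 8Q = 35, so Q = 6.375. From demand, P = 60.5.
Change in price: 60.5 − 35 = 25.5.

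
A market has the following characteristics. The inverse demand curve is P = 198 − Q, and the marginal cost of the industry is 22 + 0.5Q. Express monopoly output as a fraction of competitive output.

Q_m/Q_c = 0.6

Monopoly sets MR = MC: 198 − 2Q = 22 + 0.5Q ⇒ Q = 70.4, P = 198 − 70.4 = 127.6.
Under competition P = MC: 198 − Q = 22 + 0.5Q ⇒ Q = 352/3, P = 242/3.
Ratio Q_m/Q_c = 70.4/(352/3) = 0.6.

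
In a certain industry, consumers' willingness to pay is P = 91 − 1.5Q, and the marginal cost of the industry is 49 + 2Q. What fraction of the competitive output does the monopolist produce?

A monopolist chooses Q where MR = MC. MR = 91 − 3Q; setting this equal to 49 + 2Q gives Q = 8.4 and P = 78.4.
Competitive equilibrium sets price equal to marginal cost: 91 − 1.5Q = 49 + 2Q, so Q = 12 and P = 73.
Ratio Q_m/Q_c = 8.4/12 = 0.7.

Q_m/Q_c = 0.7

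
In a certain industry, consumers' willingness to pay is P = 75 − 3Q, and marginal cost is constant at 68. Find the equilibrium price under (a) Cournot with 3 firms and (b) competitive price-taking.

Cournot: P = 69.75; Competition: P = 68

Cournot with 3 identical firms: the symmetric best-response condition is 75 − 12q = 68. Each firm produces q = 7/12, total output Q = 1.75, price P = 69.75.
Competitive firms price at marginal cost: P = 68, giving Q = 7/3.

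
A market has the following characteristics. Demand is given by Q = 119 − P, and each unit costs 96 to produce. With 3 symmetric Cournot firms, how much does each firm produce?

Inverting demand: P = 119 − Q.
In a 3-firm Cournot equilibrium, symmetry and the first-order condition give q = (119 − 96)/(4) = 5.75. So Q = 17.25 and P = 101.75.

q_i = 5.75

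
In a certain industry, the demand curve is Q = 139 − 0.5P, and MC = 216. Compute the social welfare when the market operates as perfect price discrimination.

TS = 961

Inverting demand: P = 278 − 2Q.
Under first-degree price discrimination the firm charges each unit its demand price and produces up to where P = MC, i.e. Q = 31. Consumer surplus is zero; producer surplus equals total surplus.
TS = 961 (equal to competitive TS).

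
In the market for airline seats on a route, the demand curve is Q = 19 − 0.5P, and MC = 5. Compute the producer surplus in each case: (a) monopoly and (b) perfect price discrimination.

Inverting demand: P = 38 − 2Q.
Monopoly sets MR = MC: 38 − 4Q = 5 ⇒ Q = 8.25, P = 38 − 2·8.25 = 21.5.
PS = (21.5 − 5)·8.25 = 136.125.
With perfect price discrimination, output is the efficient level Q = 16.5 (where demand meets MC), but every buyer pays their willingness to pay: CS = 0 and PS = total surplus.
PS = ½·(38 − 5)·16.5 = 272.25.

Monopoly: PS = 136.125; Perfect PD: PS = 272.25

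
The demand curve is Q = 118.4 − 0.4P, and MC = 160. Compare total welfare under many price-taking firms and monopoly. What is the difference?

Inverting demand: P = 296 − 2.5Q.
Perfect competition: P = MC = 160, so 296 − 2.5Q = 160 and Q = 54.4.
CS = ½·(296 − 160)·54.4 = 3699.2; PS = (160 − 160)·54.4 = 0; TS = 3699.2.
The monopolist equates marginal revenue to marginal cost: 296 − 5Q = 160, so Q = 27.2. From demand, P = 228.
CS = ½·(296 − 228)·27.2 = 924.8; PS = (228 − 160)·27.2 = 1849.6; TS = 2774.4.
Change in total welfare: 2774.4 − 3699.2 = −924.8.

Total welfare falls by 924.8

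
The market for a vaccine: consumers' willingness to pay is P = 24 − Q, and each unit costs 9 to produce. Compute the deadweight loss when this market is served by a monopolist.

Under competition P = MC = 9, so Q = (24 − 9)/1 = 15.
Monopoly sets MR = MC: 24 − 2Q = 9 ⇒ Q = 7.5, P = 24 − 7.5 = 16.5.
DWL is the triangle between Q = 7.5 and Q = 15: ½·(15 − 7.5)·(16.5 − 9) = 28.125.

DWL = 28.125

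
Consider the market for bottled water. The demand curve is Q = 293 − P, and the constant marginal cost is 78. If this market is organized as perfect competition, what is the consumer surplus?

CS = 23112.5

Inverting demand: P = 293 − Q.
Competitive firms price at marginal cost: P = 78, giving Q = 215.
CS = ½·(293 − 78)·215 = 23112.5.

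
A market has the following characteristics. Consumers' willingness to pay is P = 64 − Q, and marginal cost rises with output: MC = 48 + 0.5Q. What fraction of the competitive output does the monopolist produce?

Q_m/Q_c = 0.6

The monopolist equates marginal revenue to marginal cost: 64 − 2Q = 48 + 0.5Q, so Q = 6.4. From demand, P = 57.6.
Competitive equilibrium sets price equal to marginal cost: 64 − Q = 48 + 0.5Q, so Q = 32/3 and P = 160/3.
Ratio Q_m/Q_c = 6.4/(32/3) = 0.6.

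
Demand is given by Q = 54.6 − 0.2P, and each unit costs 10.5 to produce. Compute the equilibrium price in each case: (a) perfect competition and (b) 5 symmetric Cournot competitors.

Competition: P = 10.5; Cournot: P = 54.25

Inverting demand: P = 273 − 5Q.
Under competition P = MC = 10.5, so Q = (273 − 10.5)/5 = 52.5.
With 5 symmetric Cournot firms, each firm's FOC gives 273 − 30q = 10.5, so q = 8.75, Q = 5·8.75 = 43.75, and P = 54.25.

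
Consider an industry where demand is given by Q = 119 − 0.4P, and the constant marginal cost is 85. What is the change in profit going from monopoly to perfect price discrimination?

π rises by 4515.625

Inverting demand: P = 297.5 − 2.5Q.
A monopolist chooses Q where MR = MC. MR = 297.5 − 5Q; setting this equal to 85 gives Q = 42.5 and P = 191.25.
Profit = (191.25 − 85)·42.5 = 4515.625.
With perfect price discrimination, output is the efficient level Q = 85 (where demand meets MC), but every buyer pays their willingness to pay: CS = 0 and PS = total surplus.
PS equals the full surplus area, 9031.25. Profit = 9031.25 = 9031.25.
Change in profit: 9031.25 − 4515.625 = 4515.625.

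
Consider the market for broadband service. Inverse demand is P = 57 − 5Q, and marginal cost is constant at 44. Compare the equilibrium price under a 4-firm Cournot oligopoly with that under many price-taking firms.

In a 4-firm Cournot equilibrium, symmetry and the first-order condition give q = (57 − 44)/(25) = 0.52. So Q = 2.08 and P = 46.6.
Under competition P = MC = 44, so Q = (57 − 44)/5 = 2.6.

Cournot: P = 46.6; Competition: P = 44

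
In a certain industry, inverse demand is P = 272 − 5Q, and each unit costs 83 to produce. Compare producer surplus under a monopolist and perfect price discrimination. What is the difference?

Monopoly sets MR = MC: 272 − 10Q = 83 ⇒ Q = 18.9, P = 272 − 5·18.9 = 177.5.
PS = (177.5 − 83)·18.9 = 1786.05.
Under first-degree price discrimination the firm charges each unit its demand price and produces up to where P = MC, i.e. Q = 37.8. Consumer surplus is zero; producer surplus equals total surplus.
PS = ½·(272 − 83)·37.8 = 3572.1.
Change in producer surplus: 3572.1 − 1786.05 = 1786.05.

PS rises by 1786.05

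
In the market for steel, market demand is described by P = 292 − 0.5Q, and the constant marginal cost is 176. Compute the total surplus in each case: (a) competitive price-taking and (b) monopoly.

Under competition P = MC = 176, so Q = (292 − 176)/0.5 = 232.
CS = ½·(292 − 176)·232 = 13456; PS = (176 − 176)·232 = 0; TS = 13456.
A monopolist chooses Q where MR = MC. MR = 292 − Q; setting this equal to 176 gives Q = 116 and P = 234.
CS = ½·(292 − 234)·116 = 3364; PS = (234 − 176)·116 = 6728; TS = 10092.

Competition: TS = 13456; Monopoly: TS = 10092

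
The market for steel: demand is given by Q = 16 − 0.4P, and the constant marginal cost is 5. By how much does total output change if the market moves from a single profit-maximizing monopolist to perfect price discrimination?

Inverting demand: P = 40 − 2.5Q.
A monopolist chooses Q where MR = MC. MR = 40 − 5Q; setting this equal to 5 gives Q = 7 and P = 22.5.
With perfect price discrimination, output is the efficient level Q = 14 (where demand meets MC), but every buyer pays their willingness to pay: CS = 0 and PS = total surplus.
Change in total output: 14 − 7 = 7.

Total output rises by 7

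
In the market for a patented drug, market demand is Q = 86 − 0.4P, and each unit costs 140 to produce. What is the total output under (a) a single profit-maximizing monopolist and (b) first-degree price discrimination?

Monopoly: Q = 15; Perfect PD: Q = 30

Inverting demand: P = 215 − 2.5Q.
Monopoly sets MR = MC: 215 − 5Q = 140 ⇒ Q = 15, P = 215 − 2.5·15 = 177.5.
A perfectly discriminating monopolist sells every unit with P(Q) ≥ MC(Q), so output equals the competitive quantity Q = 30. Each buyer pays their reservation price, so CS = 0 and the firm captures all surplus.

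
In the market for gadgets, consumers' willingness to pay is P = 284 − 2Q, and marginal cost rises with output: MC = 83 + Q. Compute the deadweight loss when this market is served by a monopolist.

Competitive equilibrium sets price equal to marginal cost: 284 − 2Q = 83 + Q, so Q = 67 and P = 150.
A monopolist chooses Q where MR = MC. MR = 284 − 4Q; setting this equal to 83 + Q gives Q = 40.2 and P = 203.6.
CS = ½·(284 − 150)·67 = 4489; PS = (150·67 − 83·67 − ½·1·67²) = 2244.5; TS = 6733.5.
CS = ½·(284 − 203.6)·40.2 = 1616.04; PS = (203.6·40.2 − 83·40.2 − ½·1·40.2²) = 4040.1; TS = 5656.14.
DWL = 6733.5 − 5656.14 = 1077.36.

DWL = 1077.36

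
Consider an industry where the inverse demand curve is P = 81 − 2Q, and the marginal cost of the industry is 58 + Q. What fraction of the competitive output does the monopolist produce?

A monopolist chooses Q where MR = MC. MR = 81 − 4Q; setting this equal to 58 + Q gives Q = 4.6 and P = 71.8.
Under competition P = MC: 81 − 2Q = 58 + Q ⇒ Q = 23/3, P = 197/3.
Ratio Q_m/Q_c = 4.6/(23/3) = 0.6.

Q_m/Q_c = 0.6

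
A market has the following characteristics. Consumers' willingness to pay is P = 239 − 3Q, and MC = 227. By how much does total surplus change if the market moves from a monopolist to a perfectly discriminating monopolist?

Total surplus rises by 6

Monopoly sets MR = MC: 239 − 6Q = 227 ⇒ Q = 2, P = 239 − 3·2 = 233.
CS = ½·(239 − 233)·2 = 6; PS = (233 − 227)·2 = 12; TS = 18.
A perfectly discriminating monopolist sells every unit with P(Q) ≥ MC(Q), so output equals the competitive quantity Q = 4. Each buyer pays their reservation price, so CS = 0 and the firm captures all surplus.
TS = 24 (equal to competitive TS).
Change in total surplus: 24 − 18 = 6.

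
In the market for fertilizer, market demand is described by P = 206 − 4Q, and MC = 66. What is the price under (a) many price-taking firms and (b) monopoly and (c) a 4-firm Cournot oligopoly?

Competition: P = 66; Monopoly: P = 136; Cournot: P = 94

Perfect competition: P = MC = 66, so 206 − 4Q = 66 and Q = 35.
The monopolist equates marginal revenue to marginal cost: 206 − 8Q = 66, so Q = 17.5. From demand, P = 136.
Cournot with 4 identical firms: the symmetric best-response condition is 206 − 20q = 66. Each firm produces q = 7, total output Q = 28, price P = 94.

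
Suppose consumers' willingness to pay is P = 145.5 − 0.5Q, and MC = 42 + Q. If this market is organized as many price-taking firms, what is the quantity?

Q = 69

Under competition P = MC: 145.5 − 0.5Q = 42 + Q ⇒ Q = 69, P = 111.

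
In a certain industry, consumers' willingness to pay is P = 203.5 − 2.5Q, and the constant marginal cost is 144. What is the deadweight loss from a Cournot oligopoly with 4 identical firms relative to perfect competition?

DWL = 28.322

Competitive firms price at marginal cost: P = 144, giving Q = 23.8.
In a 4-firm Cournot equilibrium, symmetry and the first-order condition give q = (203.5 − 144)/(12.5) = 4.76. So Q = 19.04 and P = 155.9.
DWL is the triangle between Q = 19.04 and Q = 23.8: ½·(23.8 − 19.04)·(155.9 − 144) = 28.322.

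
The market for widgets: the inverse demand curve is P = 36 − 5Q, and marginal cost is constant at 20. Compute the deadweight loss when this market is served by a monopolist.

DWL = 6.4

Perfect competition: P = MC = 20, so 36 − 5Q = 20 and Q = 3.2.
Monopoly sets MR = MC: 36 − 10Q = 20 ⇒ Q = 1.6, P = 36 − 5·1.6 = 28.
DWL is the triangle between Q = 1.6 and Q = 3.2: ½·(3.2 − 1.6)·(28 − 20) = 6.4.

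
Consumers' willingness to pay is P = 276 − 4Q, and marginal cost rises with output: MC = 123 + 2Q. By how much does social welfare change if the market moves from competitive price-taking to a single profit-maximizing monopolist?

Under competition P = MC: 276 − 4Q = 123 + 2Q ⇒ Q = 25.5, P = 174.
CS = ½·(276 − 174)·25.5 = 1300.5; PS = (174·25.5 − 123·25.5 − ½·2·25.5²) = 650.25; TS = 1950.75.
A monopolist chooses Q where MR = MC. MR = 276 − 8Q; setting this equal to 123 + 2Q gives Q = 15.3 and P = 214.8.
CS = ½·(276 − 214.8)·15.3 = 468.18; PS = (214.8·15.3 − 123·15.3 − ½·2·15.3²) = 1170.45; TS = 1638.63.
Change in social welfare: 1638.63 − 1950.75 = −312.12.

Social welfare falls by 312.12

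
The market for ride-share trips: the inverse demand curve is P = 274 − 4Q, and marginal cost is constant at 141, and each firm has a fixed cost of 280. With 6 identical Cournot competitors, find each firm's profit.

Cournot with 6 identical firms: the symmetric best-response condition is 274 − 28q = 141. Each firm produces q = 4.75, total output Q = 28.5, price P = 160.
Each firm's profit = (160 − 141)·4.75 − 280 = −189.75.

π_i = −189.75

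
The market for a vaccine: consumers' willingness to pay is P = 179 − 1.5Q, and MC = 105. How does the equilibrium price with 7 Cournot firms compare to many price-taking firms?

Cournot: P = 114.25; Competition: P = 105

With 7 symmetric Cournot firms, each firm's FOC gives 179 − 12q = 105, so q = 37/6, Q = 7·37/6 = 259/6, and P = 114.25.
Perfect competition: P = MC = 105, so 179 − 1.5Q = 105 and Q = 148/3.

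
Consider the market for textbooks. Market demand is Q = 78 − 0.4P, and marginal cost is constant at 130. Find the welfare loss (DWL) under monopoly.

Inverting demand: P = 195 − 2.5Q.
Perfect competition: P = MC = 130, so 195 − 2.5Q = 130 and Q = 26.
The monopolist equates marginal revenue to marginal cost: 195 − 5Q = 130, so Q = 13. From demand, P = 162.5.
DWL is the triangle between Q = 13 and Q = 26: ½·(26 − 13)·(162.5 − 130) = 211.25.

DWL = 211.25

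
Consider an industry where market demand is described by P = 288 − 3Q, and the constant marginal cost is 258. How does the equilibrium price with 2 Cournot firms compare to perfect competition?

Cournot with 2 identical firms: the symmetric best-response condition is 288 − 9q = 258. Each firm produces q = 10/3, total output Q = 20/3, price P = 268.
Competitive firms price at marginal cost: P = 258, giving Q = 10.

Cournot: P = 268; Competition: P = 258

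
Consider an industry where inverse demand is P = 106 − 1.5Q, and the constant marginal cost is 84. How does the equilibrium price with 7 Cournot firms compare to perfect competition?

Cournot: P = 86.75; Competition: P = 84

Cournot with 7 identical firms: the symmetric best-response condition is 106 − 12q = 84. Each firm produces q = 11/6, total output Q = 77/6, price P = 86.75.
Under competition P = MC = 84, so Q = (106 − 84)/1.5 = 44/3.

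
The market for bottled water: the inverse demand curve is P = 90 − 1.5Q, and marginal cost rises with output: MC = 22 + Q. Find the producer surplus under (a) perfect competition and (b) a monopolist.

Under competition P = MC: 90 − 1.5Q = 22 + Q ⇒ Q = 27.2, P = 49.2.
PS = P·Q − VC(Q) = 49.2·27.2 − (22·27.2 + ½·1·27.2²) = 369.92.
The monopolist equates marginal revenue to marginal cost: 90 − 3Q = 22 + Q, so Q = 17. From demand, P = 64.5.
PS = P·Q − VC(Q) = 64.5·17 − (22·17 + ½·1·17²) = 578.

Competition: PS = 369.92; Monopoly: PS = 578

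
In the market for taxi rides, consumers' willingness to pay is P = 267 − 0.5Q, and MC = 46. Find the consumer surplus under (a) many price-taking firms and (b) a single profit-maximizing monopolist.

Under competition P = MC = 46, so Q = (267 − 46)/0.5 = 442.
CS = ½·(267 − 46)·442 = 48841.
A monopolist chooses Q where MR = MC. MR = 267 − Q; setting this equal to 46 gives Q = 221 and P = 156.5.
CS = ½·(267 − 156.5)·221 = 12210.25.

Competition: CS = 48841; Monopoly: CS = 12210.25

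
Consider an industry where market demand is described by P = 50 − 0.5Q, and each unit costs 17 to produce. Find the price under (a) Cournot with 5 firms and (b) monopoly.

Cournot with 5 identical firms: the symmetric best-response condition is 50 − 3q = 17. Each firm produces q = 11, total output Q = 55, price P = 22.5.
A monopolist chooses Q where MR = MC. MR = 50 − Q; setting this equal to 17 gives Q = 33 and P = 33.5.

Cournot: P = 22.5; Monopoly: P = 33.5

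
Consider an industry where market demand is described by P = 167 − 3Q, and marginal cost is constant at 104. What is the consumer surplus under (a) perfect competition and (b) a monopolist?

Competition: CS = 661.5; Monopoly: CS = 165.375

Under competition P = MC = 104, so Q = (167 − 104)/3 = 21.
CS = ½·(167 − 104)·21 = 661.5.
The monopolist equates marginal revenue to marginal cost: 167 − 6Q = 104, so Q = 10.5. From demand, P = 135.5.
CS = ½·(167 − 135.5)·10.5 = 165.375.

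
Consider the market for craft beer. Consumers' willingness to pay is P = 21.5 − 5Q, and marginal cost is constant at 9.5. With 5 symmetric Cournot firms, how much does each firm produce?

In a 5-firm Cournot equilibrium, symmetry and the first-order condition give q = (21.5 − 9.5)/(30) = 0.4. So Q = 2 and P = 11.5.

q_i = 0.4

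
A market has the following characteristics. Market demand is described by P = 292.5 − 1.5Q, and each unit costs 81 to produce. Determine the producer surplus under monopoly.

The monopolist equates marginal revenue to marginal cost: 292.5 − 3Q = 81, so Q = 70.5. From demand, P = 186.75.
PS = (186.75 − 81)·70.5 = 7455.375.

PS = 7455.375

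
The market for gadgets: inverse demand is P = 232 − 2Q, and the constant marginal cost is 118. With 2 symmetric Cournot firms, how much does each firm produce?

q_i = 19

In a 2-firm Cournot equilibrium, symmetry and the first-order condition give q = (232 − 118)/(6) = 19. So Q = 38 and P = 156.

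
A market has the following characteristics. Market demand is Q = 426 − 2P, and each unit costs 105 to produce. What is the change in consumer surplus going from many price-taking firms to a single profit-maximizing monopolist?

Inverting demand: P = 213 − 0.5Q.
Under competition P = MC = 105, so Q = (213 − 105)/0.5 = 216.
CS = ½·(213 − 105)·216 = 11664.
The monopolist equates marginal revenue to marginal cost: 213 − Q = 105, so Q = 108. From demand, P = 159.
CS = ½·(213 − 159)·108 = 2916.
Change in consumer surplus: 2916 − 11664 = −8748.

CS falls by 8748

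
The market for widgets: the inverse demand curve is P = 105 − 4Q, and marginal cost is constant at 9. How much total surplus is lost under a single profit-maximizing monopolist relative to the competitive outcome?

Competitive firms price at marginal cost: P = 9, giving Q = 24.
Monopoly sets MR = MC: 105 − 8Q = 9 ⇒ Q = 12, P = 105 − 4·12 = 57.
DWL is the triangle between Q = 12 and Q = 24: ½·(24 − 12)·(57 − 9) = 288.

DWL = 288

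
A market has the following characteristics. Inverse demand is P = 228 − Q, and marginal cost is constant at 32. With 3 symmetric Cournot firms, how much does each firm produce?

q_i = 49

With 3 symmetric Cournot firms, each firm's FOC gives 228 − 4q = 32, so q = 49, Q = 3·49 = 147, and P = 81.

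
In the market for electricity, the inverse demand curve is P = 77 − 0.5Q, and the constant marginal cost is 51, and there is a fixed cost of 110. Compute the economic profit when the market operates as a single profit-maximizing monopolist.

Profit = 228

The monopolist equates marginal revenue to marginal cost: 77 − Q = 51, so Q = 26. From demand, P = 64.
Profit = (64 − 51)·26 − 110 = 228.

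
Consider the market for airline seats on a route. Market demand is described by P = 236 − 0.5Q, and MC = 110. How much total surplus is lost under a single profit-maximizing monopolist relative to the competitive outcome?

Perfect competition: P = MC = 110, so 236 − 0.5Q = 110 and Q = 252.
The monopolist equates marginal revenue to marginal cost: 236 − Q = 110, so Q = 126. From demand, P = 173.
DWL is the triangle between Q = 126 and Q = 252: ½·(252 − 126)·(173 − 110) = 3969.

DWL = 3969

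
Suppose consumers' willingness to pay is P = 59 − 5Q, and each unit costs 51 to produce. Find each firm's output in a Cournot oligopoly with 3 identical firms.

With 3 symmetric Cournot firms, each firm's FOC gives 59 − 20q = 51, so q = 0.4, Q = 3·0.4 = 1.2, and P = 53.

q_i = 0.4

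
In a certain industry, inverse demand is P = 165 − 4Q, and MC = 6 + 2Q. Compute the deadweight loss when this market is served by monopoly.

DWL = 337.08

Competitive equilibrium sets price equal to marginal cost: 165 − 4Q = 6 + 2Q, so Q = 26.5 and P = 59.
Monopoly sets MR = MC: 165 − 8Q = 6 + 2Q ⇒ Q = 15.9, P = 165 − 4·15.9 = 101.4.
CS = ½·(165 − 59)·26.5 = 1404.5; PS = (59·26.5 − 6·26.5 − ½·2·26.5²) = 702.25; TS = 2106.75.
CS = ½·(165 − 101.4)·15.9 = 505.62; PS = (101.4·15.9 − 6·15.9 − ½·2·15.9²) = 1264.05; TS = 1769.67.
DWL = 2106.75 − 1769.67 = 337.08.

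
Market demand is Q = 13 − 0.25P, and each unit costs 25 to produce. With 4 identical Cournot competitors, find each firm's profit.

Inverting demand: P = 52 − 4Q.
With 4 symmetric Cournot firms, each firm's FOC gives 52 − 20q = 25, so q = 1.35, Q = 4·1.35 = 5.4, and P = 30.4.
Each firm's profit = (30.4 − 25)·1.35 = 7.29.

π_i = 7.29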